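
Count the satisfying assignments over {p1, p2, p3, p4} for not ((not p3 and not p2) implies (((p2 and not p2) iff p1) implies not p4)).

1

Initial set: {not ((not p3 and not p2) implies (((p2 and not p2) iff p1) implies not p4))}.
not ((not p3 and not p2) implies (((p2 and not p2) iff p1) implies not p4)): α-rule — add (not p3 and not p2), not (((p2 and not p2) iff p1) implies not p4).
(not p3 and not p2): α-rule — add not p3, not p2.
not (((p2 and not p2) iff p1) implies not p4): α-rule — add ((p2 and not p2) iff p1), not not p4.
((p2 and not p2) iff p1): β-rule — branch into (p2 and not p2), p1  //  not (p2 and not p2), not p1.
  branch 1 (add (p2 and not p2), p1):
    (p2 and not p2): α-rule — add p2, not p2.
    × closes — contains both p2 and not p2.
  branch 2 (add not (p2 and not p2), not p1):
    not (p2 and not p2): β-rule — branch into not p2  //  not not p2.
      branch 2.1 (add not p2):
        ○ open, literals {p1=0, p2=0, p3=0, p4=1}.
      branch 2.2 (add not not p2):
        × closes — contains both p2 and not p2.
2 branches closed, 1 open.
Each open branch fixes some atoms; the unmentioned ones are free. Counting distinct full assignments: branch {p1=0, p2=0, p3=0, p4=1} (none free) contributes 1 new. Total: 1.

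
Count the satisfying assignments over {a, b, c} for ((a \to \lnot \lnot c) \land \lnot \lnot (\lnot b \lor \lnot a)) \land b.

Initial set: {(((a \to \lnot \lnot c) \land \lnot \lnot (\lnot b \lor \lnot a)) \land b)}.
(((a \to \lnot \lnot c) \land \lnot \lnot (\lnot b \lor \lnot a)) \land b): α-rule — add ((a \to \lnot \lnot c) \land \lnot \lnot (\lnot b \lor \lnot a)), b.
((a \to \lnot \lnot c) \land \lnot \lnot (\lnot b \lor \lnot a)): α-rule — add (a \to \lnot \lnot c), \lnot \lnot (\lnot b \lor \lnot a).
\lnot \lnot (\lnot b \lor \lnot a): drop double negation, giving (\lnot b \lor \lnot a).
(a \to \lnot \lnot c): β-rule — branch into \lnot a  //  \lnot \lnot c.
  branch 1 (add \lnot a):
    (\lnot b \lor \lnot a): β-rule — branch into \lnot b  //  \lnot a.
      branch 1.1 (add \lnot b):
        × closes — contains both b and \lnot b.
      branch 1.2 (add \lnot a):
        ○ open, literals {a=false, b=true}.
  branch 2 (add \lnot \lnot c):
    \lnot \lnot c: drop double negation, giving c.
    (\lnot b \lor \lnot a): β-rule — branch into \lnot b  //  \lnot a.
      branch 2.1 (add \lnot b):
        × closes — contains both b and \lnot b.
      branch 2.2 (add \lnot a):
        ○ open, literals {a=false, b=true, c=true}.
2 branches closed, 2 open.
Each open branch fixes some atoms; the unmentioned ones are free. Counting distinct full assignments: branch {a=false, b=true} (c) contributes 2 new; branch {a=false, b=true, c=true} (none free) contributes 0 new. Total: 2.

2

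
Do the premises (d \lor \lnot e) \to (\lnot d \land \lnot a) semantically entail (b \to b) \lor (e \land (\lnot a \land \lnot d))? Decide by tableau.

Yes

Initial set: {((d \lor \lnot e) \to (\lnot d \land \lnot a)); \lnot ((b \to b) \lor (e \land (\lnot a \land \lnot d)))}.
\lnot ((b \to b) \lor (e \land (\lnot a \land \lnot d))): α-rule — add \lnot (b \to b), \lnot (e \land (\lnot a \land \lnot d)).
\lnot (b \to b): α-rule — add b, \lnot b.
× closes — contains both b and \lnot b.
All 1 branch closes.
Every branch closed, so the premises entail the conclusion.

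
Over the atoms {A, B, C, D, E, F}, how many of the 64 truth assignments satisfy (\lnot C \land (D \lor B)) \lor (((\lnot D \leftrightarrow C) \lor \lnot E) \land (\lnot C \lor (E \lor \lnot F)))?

44

Initial set: {T ((\lnot C \land (D \lor B)) \lor (((\lnot D \leftrightarrow C) \lor \lnot E) \land (\lnot C \lor (E \lor \lnot F))))}.
T ((\lnot C \land (D \lor B)) \lor (((\lnot D \leftrightarrow C) \lor \lnot E) \land (\lnot C \lor (E \lor \lnot F)))): β-rule — branch into T (\lnot C \land (D \lor B))  //  T (((\lnot D \leftrightarrow C) \lor \lnot E) \land (\lnot C \lor (E \lor \lnot F))).
  branch 1 (add T (\lnot C \land (D \lor B))):
    T (\lnot C \land (D \lor B)): α-rule — add T \lnot C, T (D \lor B).
    T (D \lor B): β-rule — branch into T D  //  T B.
      branch 1.1 (add T D):
        ○ open, literals {C=0, D=1}.
      branch 1.2 (add T B):
        ○ open, literals {B=1, C=0}.
  branch 2 (add T (((\lnot D \leftrightarrow C) \lor \lnot E) \land (\lnot C \lor (E \lor \lnot F)))):
    T (((\lnot D \leftrightarrow C) \lor \lnot E) \land (\lnot C \lor (E \lor \lnot F))): α-rule — add T ((\lnot D \leftrightarrow C) \lor \lnot E), T (\lnot C \lor (E \lor \lnot F)).
    T ((\lnot D \leftrightarrow C) \lor \lnot E): β-rule — branch into T (\lnot D \leftrightarrow C)  //  T \lnot E.
      branch 2.1 (add T (\lnot D \leftrightarrow C)):
        T (\lnot C \lor (E \lor \lnot F)): β-rule — branch into T \lnot C  //  T (E \lor \lnot F).
          branch 2.1.1 (add T \lnot C):
            T (\lnot D \leftrightarrow C): β-rule — branch into T \lnot D, T C  //  F \lnot D, F C.
              branch 2.1.1.1 (add T \lnot D, T C):
                × closes — contains both C and \lnot C.
              branch 2.1.1.2 (add F \lnot D, F C):
                ○ open, literals {C=0, D=1}.
          branch 2.1.2 (add T (E \lor \lnot F)):
            T (\lnot D \leftrightarrow C): β-rule — branch into T \lnot D, T C  //  F \lnot D, F C.
              branch 2.1.2.1 (add T \lnot D, T C):
                T (E \lor \lnot F): β-rule — branch into T E  //  T \lnot F.
                  branch 2.1.2.1.1 (add T E):
                    ○ open, literals {C=1, D=0, E=1}.
                  branch 2.1.2.1.2 (add T \lnot F):
                    ○ open, literals {C=1, D=0, F=0}.
              branch 2.1.2.2 (add F \lnot D, F C):
                T (E \lor \lnot F): β-rule — branch into T E  //  T \lnot F.
                  branch 2.1.2.2.1 (add T E):
                    ○ open, literals {C=0, D=1, E=1}.
                  branch 2.1.2.2.2 (add T \lnot F):
                    ○ open, literals {C=0, D=1, F=0}.
      branch 2.2 (add T \lnot E):
        T (\lnot C \lor (E \lor \lnot F)): β-rule — branch into T \lnot C  //  T (E \lor \lnot F).
          branch 2.2.1 (add T \lnot C):
            ○ open, literals {C=0, E=0}.
          branch 2.2.2 (add T (E \lor \lnot F)):
            T (E \lor \lnot F): β-rule — branch into T E  //  T \lnot F.
              branch 2.2.2.1 (add T E):
                × closes — contains both E and \lnot E.
              branch 2.2.2.2 (add T \lnot F):
                ○ open, literals {E=0, F=0}.
2 branches closed, 9 open.
Each open branch fixes some atoms; the unmentioned ones are free. Counting distinct full assignments: branch {C=0, D=1} (A, B, E, F) contributes 16 new; branch {B=1, C=0} (A, D, E, F) contributes 8 new; branch {C=0, D=1} (A, B, E, F) contributes 0 new; branch {C=1, D=0, E=1} (A, B, F) contributes 8 new; branch {C=1, D=0, F=0} (A, B, E) contributes 4 new; branch {C=0, D=1, E=1} (A, B, F) contributes 0 new; branch {C=0, D=1, F=0} (A, B, E) contributes 0 new; branch {C=0, E=0} (A, B, D, F) contributes 4 new; branch {E=0, F=0} (A, B, C, D) contributes 4 new. Total: 44.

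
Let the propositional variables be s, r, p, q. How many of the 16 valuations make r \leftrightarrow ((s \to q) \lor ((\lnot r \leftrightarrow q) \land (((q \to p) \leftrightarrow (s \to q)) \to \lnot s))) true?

10

Initial set: {T (r \leftrightarrow ((s \to q) \lor ((\lnot r \leftrightarrow q) \land (((q \to p) \leftrightarrow (s \to q)) \to \lnot s))))}.
T (r \leftrightarrow ((s \to q) \lor ((\lnot r \leftrightarrow q) \land (((q \to p) \leftrightarrow (s \to q)) \to \lnot s)))): β-rule — branch into T r, T ((s \to q) \lor ((\lnot r \leftrightarrow q) \land (((q \to p) \leftrightarrow (s \to q)) \to \lnot s)))  //  F r, F ((s \to q) \lor ((\lnot r \leftrightarrow q) \land (((q \to p) \leftrightarrow (s \to q)) \to \lnot s))).
  branch 1 (add T r, T ((s \to q) \lor ((\lnot r \leftrightarrow q) \land (((q \to p) \leftrightarrow (s \to q)) \to \lnot s)))):
    T ((s \to q) \lor ((\lnot r \leftrightarrow q) \land (((q \to p) \leftrightarrow (s \to q)) \to \lnot s))): β-rule — branch into T (s \to q)  //  T ((\lnot r \leftrightarrow q) \land (((q \to p) \leftrightarrow (s \to q)) \to \lnot s)).
      branch 1.1 (add T (s \to q)):
        T (s \to q): β-rule — branch into F s  //  T q.
          branch 1.1.1 (add F s):
            ○ open, literals {r=1, s=0}.
          branch 1.1.2 (add T q):
            ○ open, literals {q=1, r=1}.
      branch 1.2 (add T ((\lnot r \leftrightarrow q) \land (((q \to p) \leftrightarrow (s \to q)) \to \lnot s))):
        T ((\lnot r \leftrightarrow q) \land (((q \to p) \leftrightarrow (s \to q)) \to \lnot s)): α-rule — add T (\lnot r \leftrightarrow q), T (((q \to p) \leftrightarrow (s \to q)) \to \lnot s).
        T (\lnot r \leftrightarrow q): β-rule — branch into T \lnot r, T q  //  F \lnot r, F q.
          branch 1.2.1 (add T \lnot r, T q):
            × closes — contains both r and \lnot r.
          branch 1.2.2 (add F \lnot r, F q):
            T (((q \to p) \leftrightarrow (s \to q)) \to \lnot s): β-rule — branch into F ((q \to p) \leftrightarrow (s \to q))  //  T \lnot s.
              branch 1.2.2.1 (add F ((q \to p) \leftrightarrow (s \to q))):
                F ((q \to p) \leftrightarrow (s \to q)): β-rule — branch into T (q \to p), F (s \to q)  //  F (q \to p), T (s \to q).
                  branch 1.2.2.1.1 (add T (q \to p), F (s \to q)):
                    F (s \to q): α-rule — add T s, F q.
                    T (q \to p): β-rule — branch into F q  //  T p.
                      branch 1.2.2.1.1.1 (add F q):
                        ○ open, literals {q=0, r=1, s=1}.
                      branch 1.2.2.1.1.2 (add T p):
                        ○ open, literals {p=1, q=0, r=1, s=1}.
                  branch 1.2.2.1.2 (add F (q \to p), T (s \to q)):
                    F (q \to p): α-rule — add T q, F p.
                    × closes — contains both q and \lnot q.
              branch 1.2.2.2 (add T \lnot s):
                ○ open, literals {q=0, r=1, s=0}.
  branch 2 (add F r, F ((s \to q) \lor ((\lnot r \leftrightarrow q) \land (((q \to p) \leftrightarrow (s \to q)) \to \lnot s)))):
    F ((s \to q) \lor ((\lnot r \leftrightarrow q) \land (((q \to p) \leftrightarrow (s \to q)) \to \lnot s))): α-rule — add F (s \to q), F ((\lnot r \leftrightarrow q) \land (((q \to p) \leftrightarrow (s \to q)) \to \lnot s)).
    F (s \to q): α-rule — add T s, F q.
    F ((\lnot r \leftrightarrow q) \land (((q \to p) \leftrightarrow (s \to q)) \to \lnot s)): β-rule — branch into F (\lnot r \leftrightarrow q)  //  F (((q \to p) \leftrightarrow (s \to q)) \to \lnot s).
      branch 2.1 (add F (\lnot r \leftrightarrow q)):
        F (\lnot r \leftrightarrow q): β-rule — branch into T \lnot r, F q  //  F \lnot r, T q.
          branch 2.1.1 (add T \lnot r, F q):
            ○ open, literals {q=0, r=0, s=1}.
          branch 2.1.2 (add F \lnot r, T q):
            × closes — contains both r and \lnot r.
      branch 2.2 (add F (((q \to p) \leftrightarrow (s \to q)) \to \lnot s)):
        F (((q \to p) \leftrightarrow (s \to q)) \to \lnot s): α-rule — add T ((q \to p) \leftrightarrow (s \to q)), F \lnot s.
        T ((q \to p) \leftrightarrow (s \to q)): β-rule — branch into T (q \to p), T (s \to q)  //  F (q \to p), F (s \to q).
          branch 2.2.1 (add T (q \to p), T (s \to q)):
            T (q \to p): β-rule — branch into F q  //  T p.
              branch 2.2.1.1 (add F q):
                T (s \to q): β-rule — branch into F s  //  T q.
                  branch 2.2.1.1.1 (add F s):
                    × closes — contains both s and \lnot s.
                  branch 2.2.1.1.2 (add T q):
                    × closes — contains both q and \lnot q.
              branch 2.2.1.2 (add T p):
                T (s \to q): β-rule — branch into F s  //  T q.
                  branch 2.2.1.2.1 (add F s):
                    × closes — contains both s and \lnot s.
                  branch 2.2.1.2.2 (add T q):
                    × closes — contains both q and \lnot q.
          branch 2.2.2 (add F (q \to p), F (s \to q)):
            F (q \to p): α-rule — add T q, F p.
            × closes — contains both q and \lnot q.
8 branches closed, 6 open.
Each open branch fixes some atoms; the unmentioned ones are free. Counting distinct full assignments: branch {r=1, s=0} (p, q) contributes 4 new; branch {q=1, r=1} (s, p) contributes 2 new; branch {q=0, r=1, s=1} (p) contributes 2 new; branch {p=1, q=0, r=1, s=1} (none free) contributes 0 new; branch {q=0, r=1, s=0} (p) contributes 0 new; branch {q=0, r=0, s=1} (p) contributes 2 new. Total: 10.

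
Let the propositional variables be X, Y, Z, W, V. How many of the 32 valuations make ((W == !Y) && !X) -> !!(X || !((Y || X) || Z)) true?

26

Initial set: {(((W == !Y) && !X) -> !!(X || !((Y || X) || Z)))}.
(((W == !Y) && !X) -> !!(X || !((Y || X) || Z))): β-rule — branch into !((W == !Y) && !X)  //  !!(X || !((Y || X) || Z)).
  branch 1 (add !((W == !Y) && !X)):
    !((W == !Y) && !X): β-rule — branch into !(W == !Y)  //  !!X.
      branch 1.1 (add !(W == !Y)):
        !(W == !Y): β-rule — branch into W, !!Y  //  !W, !Y.
          branch 1.1.1 (add W, !!Y):
            ○ open, literals {W=T, Y=T}.
          branch 1.1.2 (add !W, !Y):
            ○ open, literals {W=F, Y=F}.
      branch 1.2 (add !!X):
        ○ open, literals {X=T}.
  branch 2 (add !!(X || !((Y || X) || Z))):
    !!(X || !((Y || X) || Z)): drop double negation, giving (X || !((Y || X) || Z)).
    (X || !((Y || X) || Z)): β-rule — branch into X  //  !((Y || X) || Z).
      branch 2.1 (add X):
        ○ open, literals {X=T}.
      branch 2.2 (add !((Y || X) || Z)):
        !((Y || X) || Z): α-rule — add !(Y || X), !Z.
        !(Y || X): α-rule — add !Y, !X.
        ○ open, literals {X=F, Y=F, Z=F}.
0 branches closed, 5 open.
Each open branch fixes some atoms; the unmentioned ones are free. Counting distinct full assignments: branch {W=T, Y=T} (X, Z, V) contributes 8 new; branch {W=F, Y=F} (X, Z, V) contributes 8 new; branch {X=T} (Y, Z, W, V) contributes 8 new; branch {X=T} (Y, Z, W, V) contributes 0 new; branch {X=F, Y=F, Z=F} (W, V) contributes 2 new. Total: 26.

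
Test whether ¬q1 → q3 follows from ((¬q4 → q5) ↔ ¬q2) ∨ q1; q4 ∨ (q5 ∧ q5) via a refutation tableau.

Initial set: {T (((¬q4 → q5) ↔ ¬q2) ∨ q1); T (q4 ∨ (q5 ∧ q5)); F (¬q1 → q3)}.
F (¬q1 → q3): α-rule — add T ¬q1, F q3.
T (((¬q4 → q5) ↔ ¬q2) ∨ q1): β-rule — branch into T ((¬q4 → q5) ↔ ¬q2)  //  T q1.
  branch 1 (add T ((¬q4 → q5) ↔ ¬q2)):
    T (q4 ∨ (q5 ∧ q5)): β-rule — branch into T q4  //  T (q5 ∧ q5).
      branch 1.1 (add T q4):
        T ((¬q4 → q5) ↔ ¬q2): β-rule — branch into T (¬q4 → q5), T ¬q2  //  F (¬q4 → q5), F ¬q2.
          branch 1.1.1 (add T (¬q4 → q5), T ¬q2):
            T (¬q4 → q5): β-rule — branch into F ¬q4  //  T q5.
              branch 1.1.1.1 (add F ¬q4):
                ○ open, literals {q1=false, q2=false, q3=false, q4=true}.
              branch 1.1.1.2 (add T q5):
                ○ open, literals {q1=false, q2=false, q3=false, q4=true, q5=true}.
          branch 1.1.2 (add F (¬q4 → q5), F ¬q2):
            F (¬q4 → q5): α-rule — add T ¬q4, F q5.
            × closes — contains both q4 and ¬q4.
      branch 1.2 (add T (q5 ∧ q5)):
        T (q5 ∧ q5): α-rule — add T q5, T q5.
        T ((¬q4 → q5) ↔ ¬q2): β-rule — branch into T (¬q4 → q5), T ¬q2  //  F (¬q4 → q5), F ¬q2.
          branch 1.2.1 (add T (¬q4 → q5), T ¬q2):
            T (¬q4 → q5): β-rule — branch into F ¬q4  //  T q5.
              branch 1.2.1.1 (add F ¬q4):
                ○ open, literals {q1=false, q2=false, q3=false, q4=true, q5=true}.
              branch 1.2.1.2 (add T q5):
                ○ open, literals {q1=false, q2=false, q3=false, q5=true}.
          branch 1.2.2 (add F (¬q4 → q5), F ¬q2):
            F (¬q4 → q5): α-rule — add T ¬q4, F q5.
            × closes — contains both q5 and ¬q5.
  branch 2 (add T q1):
    × closes — contains both q1 and ¬q1.
3 branches closed, 4 open.
An open branch gives a countermodel: q1=false, q2=false, q3=false, q4=true (unmentioned atoms arbitrary); the premises hold there but the conclusion fails.

No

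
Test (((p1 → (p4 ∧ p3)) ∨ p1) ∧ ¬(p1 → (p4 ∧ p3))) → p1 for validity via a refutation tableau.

Valid

Assume the negation and expand:
Initial set: {F ((((p1 → (p4 ∧ p3)) ∨ p1) ∧ ¬(p1 → (p4 ∧ p3))) → p1)}.
F ((((p1 → (p4 ∧ p3)) ∨ p1) ∧ ¬(p1 → (p4 ∧ p3))) → p1): α-rule — add T (((p1 → (p4 ∧ p3)) ∨ p1) ∧ ¬(p1 → (p4 ∧ p3))), F p1.
T (((p1 → (p4 ∧ p3)) ∨ p1) ∧ ¬(p1 → (p4 ∧ p3))): α-rule — add T ((p1 → (p4 ∧ p3)) ∨ p1), T ¬(p1 → (p4 ∧ p3)).
T ¬(p1 → (p4 ∧ p3)): α-rule — add T p1, F (p4 ∧ p3).
× closes — contains both p1 and ¬p1.
All 1 branch closes.
Every branch closed, so the negation is unsatisfiable and the formula is valid.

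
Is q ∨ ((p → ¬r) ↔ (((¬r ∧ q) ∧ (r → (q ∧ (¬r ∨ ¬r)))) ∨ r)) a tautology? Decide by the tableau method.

Not valid

Assume the negation and expand:
Initial set: {¬(q ∨ ((p → ¬r) ↔ (((¬r ∧ q) ∧ (r → (q ∧ (¬r ∨ ¬r)))) ∨ r)))}.
¬(q ∨ ((p → ¬r) ↔ (((¬r ∧ q) ∧ (r → (q ∧ (¬r ∨ ¬r)))) ∨ r))): α-rule — add ¬q, ¬((p → ¬r) ↔ (((¬r ∧ q) ∧ (r → (q ∧ (¬r ∨ ¬r)))) ∨ r)).
¬((p → ¬r) ↔ (((¬r ∧ q) ∧ (r → (q ∧ (¬r ∨ ¬r)))) ∨ r)): β-rule — branch into (p → ¬r), ¬(((¬r ∧ q) ∧ (r → (q ∧ (¬r ∨ ¬r)))) ∨ r)  //  ¬(p → ¬r), (((¬r ∧ q) ∧ (r → (q ∧ (¬r ∨ ¬r)))) ∨ r).
  branch 1 (add (p → ¬r), ¬(((¬r ∧ q) ∧ (r → (q ∧ (¬r ∨ ¬r)))) ∨ r)):
    ¬(((¬r ∧ q) ∧ (r → (q ∧ (¬r ∨ ¬r)))) ∨ r): α-rule — add ¬((¬r ∧ q) ∧ (r → (q ∧ (¬r ∨ ¬r)))), ¬r.
    (p → ¬r): β-rule — branch into ¬p  //  ¬r.
      branch 1.1 (add ¬p):
        ¬((¬r ∧ q) ∧ (r → (q ∧ (¬r ∨ ¬r)))): β-rule — branch into ¬(¬r ∧ q)  //  ¬(r → (q ∧ (¬r ∨ ¬r))).
          branch 1.1.1 (add ¬(¬r ∧ q)):
            ¬(¬r ∧ q): β-rule — branch into ¬¬r  //  ¬q.
              branch 1.1.1.1 (add ¬¬r):
                × closes — contains both r and ¬r.
              branch 1.1.1.2 (add ¬q):
                ○ open, literals {p=F, q=F, r=F}.
          branch 1.1.2 (add ¬(r → (q ∧ (¬r ∨ ¬r)))):
            ¬(r → (q ∧ (¬r ∨ ¬r))): α-rule — add r, ¬(q ∧ (¬r ∨ ¬r)).
            × closes — contains both r and ¬r.
      branch 1.2 (add ¬r):
        ¬((¬r ∧ q) ∧ (r → (q ∧ (¬r ∨ ¬r)))): β-rule — branch into ¬(¬r ∧ q)  //  ¬(r → (q ∧ (¬r ∨ ¬r))).
          branch 1.2.1 (add ¬(¬r ∧ q)):
            ¬(¬r ∧ q): β-rule — branch into ¬¬r  //  ¬q.
              branch 1.2.1.1 (add ¬¬r):
                × closes — contains both r and ¬r.
              branch 1.2.1.2 (add ¬q):
                ○ open, literals {q=F, r=F}.
          branch 1.2.2 (add ¬(r → (q ∧ (¬r ∨ ¬r)))):
            ¬(r → (q ∧ (¬r ∨ ¬r))): α-rule — add r, ¬(q ∧ (¬r ∨ ¬r)).
            × closes — contains both r and ¬r.
  branch 2 (add ¬(p → ¬r), (((¬r ∧ q) ∧ (r → (q ∧ (¬r ∨ ¬r)))) ∨ r)):
    ¬(p → ¬r): α-rule — add p, ¬¬r.
    (((¬r ∧ q) ∧ (r → (q ∧ (¬r ∨ ¬r)))) ∨ r): β-rule — branch into ((¬r ∧ q) ∧ (r → (q ∧ (¬r ∨ ¬r))))  //  r.
      branch 2.1 (add ((¬r ∧ q) ∧ (r → (q ∧ (¬r ∨ ¬r))))):
        ((¬r ∧ q) ∧ (r → (q ∧ (¬r ∨ ¬r)))): α-rule — add (¬r ∧ q), (r → (q ∧ (¬r ∨ ¬r))).
        (¬r ∧ q): α-rule — add ¬r, q.
        × closes — contains both r and ¬r.
      branch 2.2 (add r):
        ○ open, literals {p=T, q=F, r=T}.
5 branches closed, 3 open.
An open branch gives a countermodel: p=F, q=F, r=F (unmentioned atoms arbitrary); under it the original formula is false.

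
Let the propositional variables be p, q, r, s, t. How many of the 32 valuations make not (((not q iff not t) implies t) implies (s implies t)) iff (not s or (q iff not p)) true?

8

Initial set: {T (not (((not q iff not t) implies t) implies (s implies t)) iff (not s or (q iff not p)))}.
T (not (((not q iff not t) implies t) implies (s implies t)) iff (not s or (q iff not p))): β-rule — branch into T not (((not q iff not t) implies t) implies (s implies t)), T (not s or (q iff not p))  //  F not (((not q iff not t) implies t) implies (s implies t)), F (not s or (q iff not p)).
  branch 1 (add T not (((not q iff not t) implies t) implies (s implies t)), T (not s or (q iff not p))):
    T not (((not q iff not t) implies t) implies (s implies t)): α-rule — add T ((not q iff not t) implies t), F (s implies t).
    F (s implies t): α-rule — add T s, F t.
    T (not s or (q iff not p)): β-rule — branch into T not s  //  T (q iff not p).
      branch 1.1 (add T not s):
        × closes — contains both s and not s.
      branch 1.2 (add T (q iff not p)):
        T ((not q iff not t) implies t): β-rule — branch into F (not q iff not t)  //  T t.
          branch 1.2.1 (add F (not q iff not t)):
            T (q iff not p): β-rule — branch into T q, T not p  //  F q, F not p.
              branch 1.2.1.1 (add T q, T not p):
                F (not q iff not t): β-rule — branch into T not q, F not t  //  F not q, T not t.
                  branch 1.2.1.1.1 (add T not q, F not t):
                    × closes — contains both q and not q.
                  branch 1.2.1.1.2 (add F not q, T not t):
                    ○ open, literals {p=F, q=T, s=T, t=F}.
              branch 1.2.1.2 (add F q, F not p):
                F (not q iff not t): β-rule — branch into T not q, F not t  //  F not q, T not t.
                  branch 1.2.1.2.1 (add T not q, F not t):
                    × closes — contains both t and not t.
                  branch 1.2.1.2.2 (add F not q, T not t):
                    × closes — contains both q and not q.
          branch 1.2.2 (add T t):
            × closes — contains both t and not t.
  branch 2 (add F not (((not q iff not t) implies t) implies (s implies t)), F (not s or (q iff not p))):
    F (not s or (q iff not p)): α-rule — add F not s, F (q iff not p).
    F not (((not q iff not t) implies t) implies (s implies t)): β-rule — branch into F ((not q iff not t) implies t)  //  T (s implies t).
      branch 2.1 (add F ((not q iff not t) implies t)):
        F ((not q iff not t) implies t): α-rule — add T (not q iff not t), F t.
        F (q iff not p): β-rule — branch into T q, F not p  //  F q, T not p.
          branch 2.1.1 (add T q, F not p):
            T (not q iff not t): β-rule — branch into T not q, T not t  //  F not q, F not t.
              branch 2.1.1.1 (add T not q, T not t):
                × closes — contains both q and not q.
              branch 2.1.1.2 (add F not q, F not t):
                × closes — contains both t and not t.
          branch 2.1.2 (add F q, T not p):
            T (not q iff not t): β-rule — branch into T not q, T not t  //  F not q, F not t.
              branch 2.1.2.1 (add T not q, T not t):
                ○ open, literals {p=F, q=F, s=T, t=F}.
              branch 2.1.2.2 (add F not q, F not t):
                × closes — contains both q and not q.
      branch 2.2 (add T (s implies t)):
        F (q iff not p): β-rule — branch into T q, F not p  //  F q, T not p.
          branch 2.2.1 (add T q, F not p):
            T (s implies t): β-rule — branch into F s  //  T t.
              branch 2.2.1.1 (add F s):
                × closes — contains both s and not s.
              branch 2.2.1.2 (add T t):
                ○ open, literals {p=T, q=T, s=T, t=T}.
          branch 2.2.2 (add F q, T not p):
            T (s implies t): β-rule — branch into F s  //  T t.
              branch 2.2.2.1 (add F s):
                × closes — contains both s and not s.
              branch 2.2.2.2 (add T t):
                ○ open, literals {p=F, q=F, s=T, t=T}.
10 branches closed, 4 open.
Each open branch fixes some atoms; the unmentioned ones are free. Counting distinct full assignments: branch {p=F, q=T, s=T, t=F} (r) contributes 2 new; branch {p=F, q=F, s=T, t=F} (r) contributes 2 new; branch {p=T, q=T, s=T, t=T} (r) contributes 2 new; branch {p=F, q=F, s=T, t=T} (r) contributes 2 new. Total: 8.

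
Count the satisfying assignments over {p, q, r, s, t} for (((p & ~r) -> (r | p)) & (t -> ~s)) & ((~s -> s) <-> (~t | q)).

Initial set: {((((p & ~r) -> (r | p)) & (t -> ~s)) & ((~s -> s) <-> (~t | q)))}.
((((p & ~r) -> (r | p)) & (t -> ~s)) & ((~s -> s) <-> (~t | q))): α-rule — add (((p & ~r) -> (r | p)) & (t -> ~s)), ((~s -> s) <-> (~t | q)).
(((p & ~r) -> (r | p)) & (t -> ~s)): α-rule — add ((p & ~r) -> (r | p)), (t -> ~s).
((~s -> s) <-> (~t | q)): β-rule — branch into (~s -> s), (~t | q)  //  ~(~s -> s), ~(~t | q).
  branch 1 (add (~s -> s), (~t | q)):
    ((p & ~r) -> (r | p)): β-rule — branch into ~(p & ~r)  //  (r | p).
      branch 1.1 (add ~(p & ~r)):
        (t -> ~s): β-rule — branch into ~t  //  ~s.
          branch 1.1.1 (add ~t):
            (~s -> s): β-rule — branch into ~~s  //  s.
              branch 1.1.1.1 (add ~~s):
                (~t | q): β-rule — branch into ~t  //  q.
                  branch 1.1.1.1.1 (add ~t):
                    ~(p & ~r): β-rule — branch into ~p  //  ~~r.
                      branch 1.1.1.1.1.1 (add ~p):
                        ○ open, literals {p=0, s=1, t=0}.
                      branch 1.1.1.1.1.2 (add ~~r):
                        ○ open, literals {r=1, s=1, t=0}.
                  branch 1.1.1.1.2 (add q):
                    ~(p & ~r): β-rule — branch into ~p  //  ~~r.
                      branch 1.1.1.1.2.1 (add ~p):
                        ○ open, literals {p=0, q=1, s=1, t=0}.
                      branch 1.1.1.1.2.2 (add ~~r):
                        ○ open, literals {q=1, r=1, s=1, t=0}.
              branch 1.1.1.2 (add s):
                (~t | q): β-rule — branch into ~t  //  q.
                  branch 1.1.1.2.1 (add ~t):
                    ~(p & ~r): β-rule — branch into ~p  //  ~~r.
                      branch 1.1.1.2.1.1 (add ~p):
                        ○ open, literals {p=0, s=1, t=0}.
                      branch 1.1.1.2.1.2 (add ~~r):
                        ○ open, literals {r=1, s=1, t=0}.
                  branch 1.1.1.2.2 (add q):
                    ~(p & ~r): β-rule — branch into ~p  //  ~~r.
                      branch 1.1.1.2.2.1 (add ~p):
                        ○ open, literals {p=0, q=1, s=1, t=0}.
                      branch 1.1.1.2.2.2 (add ~~r):
                        ○ open, literals {q=1, r=1, s=1, t=0}.
          branch 1.1.2 (add ~s):
            (~s -> s): β-rule — branch into ~~s  //  s.
              branch 1.1.2.1 (add ~~s):
                × closes — contains both s and ~s.
              branch 1.1.2.2 (add s):
                × closes — contains both s and ~s.
      branch 1.2 (add (r | p)):
        (t -> ~s): β-rule — branch into ~t  //  ~s.
          branch 1.2.1 (add ~t):
            (~s -> s): β-rule — branch into ~~s  //  s.
              branch 1.2.1.1 (add ~~s):
                (~t | q): β-rule — branch into ~t  //  q.
                  branch 1.2.1.1.1 (add ~t):
                    (r | p): β-rule — branch into r  //  p.
                      branch 1.2.1.1.1.1 (add r):
                        ○ open, literals {r=1, s=1, t=0}.
                      branch 1.2.1.1.1.2 (add p):
                        ○ open, literals {p=1, s=1, t=0}.
                  branch 1.2.1.1.2 (add q):
                    (r | p): β-rule — branch into r  //  p.
                      branch 1.2.1.1.2.1 (add r):
                        ○ open, literals {q=1, r=1, s=1, t=0}.
                      branch 1.2.1.1.2.2 (add p):
                        ○ open, literals {p=1, q=1, s=1, t=0}.
              branch 1.2.1.2 (add s):
                (~t | q): β-rule — branch into ~t  //  q.
                  branch 1.2.1.2.1 (add ~t):
                    (r | p): β-rule — branch into r  //  p.
                      branch 1.2.1.2.1.1 (add r):
                        ○ open, literals {r=1, s=1, t=0}.
                      branch 1.2.1.2.1.2 (add p):
                        ○ open, literals {p=1, s=1, t=0}.
                  branch 1.2.1.2.2 (add q):
                    (r | p): β-rule — branch into r  //  p.
                      branch 1.2.1.2.2.1 (add r):
                        ○ open, literals {q=1, r=1, s=1, t=0}.
                      branch 1.2.1.2.2.2 (add p):
                        ○ open, literals {p=1, q=1, s=1, t=0}.
          branch 1.2.2 (add ~s):
            (~s -> s): β-rule — branch into ~~s  //  s.
              branch 1.2.2.1 (add ~~s):
                × closes — contains both s and ~s.
              branch 1.2.2.2 (add s):
                × closes — contains both s and ~s.
  branch 2 (add ~(~s -> s), ~(~t | q)):
    ~(~s -> s): α-rule — add ~s, ~s.
    ~(~t | q): α-rule — add ~~t, ~q.
    ((p & ~r) -> (r | p)): β-rule — branch into ~(p & ~r)  //  (r | p).
      branch 2.1 (add ~(p & ~r)):
        (t -> ~s): β-rule — branch into ~t  //  ~s.
          branch 2.1.1 (add ~t):
            × closes — contains both t and ~t.
          branch 2.1.2 (add ~s):
            ~(p & ~r): β-rule — branch into ~p  //  ~~r.
              branch 2.1.2.1 (add ~p):
                ○ open, literals {p=0, q=0, s=0, t=1}.
              branch 2.1.2.2 (add ~~r):
                ○ open, literals {q=0, r=1, s=0, t=1}.
      branch 2.2 (add (r | p)):
        (t -> ~s): β-rule — branch into ~t  //  ~s.
          branch 2.2.1 (add ~t):
            × closes — contains both t and ~t.
          branch 2.2.2 (add ~s):
            (r | p): β-rule — branch into r  //  p.
              branch 2.2.2.1 (add r):
                ○ open, literals {q=0, r=1, s=0, t=1}.
              branch 2.2.2.2 (add p):
                ○ open, literals {p=1, q=0, s=0, t=1}.
6 branches closed, 20 open.
Each open branch fixes some atoms; the unmentioned ones are free. Counting distinct full assignments: branch {p=0, s=1, t=0} (q, r) contributes 4 new; branch {r=1, s=1, t=0} (p, q) contributes 2 new; branch {p=0, q=1, s=1, t=0} (r) contributes 0 new; branch {q=1, r=1, s=1, t=0} (p) contributes 0 new; branch {p=0, s=1, t=0} (q, r) contributes 0 new; branch {r=1, s=1, t=0} (p, q) contributes 0 new; branch {p=0, q=1, s=1, t=0} (r) contributes 0 new; branch {q=1, r=1, s=1, t=0} (p) contributes 0 new; branch {r=1, s=1, t=0} (p, q) contributes 0 new; branch {p=1, s=1, t=0} (q, r) contributes 2 new; branch {q=1, r=1, s=1, t=0} (p) contributes 0 new; branch {p=1, q=1, s=1, t=0} (r) contributes 0 new; branch {r=1, s=1, t=0} (p, q) contributes 0 new; branch {p=1, s=1, t=0} (q, r) contributes 0 new; branch {q=1, r=1, s=1, t=0} (p) contributes 0 new; branch {p=1, q=1, s=1, t=0} (r) contributes 0 new; branch {p=0, q=0, s=0, t=1} (r) contributes 2 new; branch {q=0, r=1, s=0, t=1} (p) contributes 1 new; branch {q=0, r=1, s=0, t=1} (p) contributes 0 new; branch {p=1, q=0, s=0, t=1} (r) contributes 1 new. Total: 12.

12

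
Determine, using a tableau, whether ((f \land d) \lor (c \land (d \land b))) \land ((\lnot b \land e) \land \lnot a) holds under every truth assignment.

Assume the negation and expand:
Initial set: {\lnot (((f \land d) \lor (c \land (d \land b))) \land ((\lnot b \land e) \land \lnot a))}.
\lnot (((f \land d) \lor (c \land (d \land b))) \land ((\lnot b \land e) \land \lnot a)): β-rule — branch into \lnot ((f \land d) \lor (c \land (d \land b)))  //  \lnot ((\lnot b \land e) \land \lnot a).
  branch 1 (add \lnot ((f \land d) \lor (c \land (d \land b)))):
    \lnot ((f \land d) \lor (c \land (d \land b))): α-rule — add \lnot (f \land d), \lnot (c \land (d \land b)).
    \lnot (f \land d): β-rule — branch into \lnot f  //  \lnot d.
      branch 1.1 (add \lnot f):
        \lnot (c \land (d \land b)): β-rule — branch into \lnot c  //  \lnot (d \land b).
          branch 1.1.1 (add \lnot c):
            ○ open, literals {c=false, f=false}.
          branch 1.1.2 (add \lnot (d \land b)):
            \lnot (d \land b): β-rule — branch into \lnot d  //  \lnot b.
              branch 1.1.2.1 (add \lnot d):
                ○ open, literals {d=false, f=false}.
              branch 1.1.2.2 (add \lnot b):
                ○ open, literals {b=false, f=false}.
      branch 1.2 (add \lnot d):
        \lnot (c \land (d \land b)): β-rule — branch into \lnot c  //  \lnot (d \land b).
          branch 1.2.1 (add \lnot c):
            ○ open, literals {c=false, d=false}.
          branch 1.2.2 (add \lnot (d \land b)):
            \lnot (d \land b): β-rule — branch into \lnot d  //  \lnot b.
              branch 1.2.2.1 (add \lnot d):
                ○ open, literals {d=false}.
              branch 1.2.2.2 (add \lnot b):
                ○ open, literals {b=false, d=false}.
  branch 2 (add \lnot ((\lnot b \land e) \land \lnot a)):
    \lnot ((\lnot b \land e) \land \lnot a): β-rule — branch into \lnot (\lnot b \land e)  //  \lnot \lnot a.
      branch 2.1 (add \lnot (\lnot b \land e)):
        \lnot (\lnot b \land e): β-rule — branch into \lnot \lnot b  //  \lnot e.
          branch 2.1.1 (add \lnot \lnot b):
            ○ open, literals {b=true}.
          branch 2.1.2 (add \lnot e):
            ○ open, literals {e=false}.
      branch 2.2 (add \lnot \lnot a):
        ○ open, literals {a=true}.
0 branches closed, 9 open.
An open branch gives a countermodel: c=false, f=false (unmentioned atoms arbitrary); under it the original formula is false.

Not valid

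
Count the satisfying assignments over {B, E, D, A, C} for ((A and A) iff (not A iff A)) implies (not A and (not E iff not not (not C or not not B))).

Initial set: {(((A and A) iff (not A iff A)) implies (not A and (not E iff not not (not C or not not B))))}.
(((A and A) iff (not A iff A)) implies (not A and (not E iff not not (not C or not not B)))): β-rule — branch into not ((A and A) iff (not A iff A))  //  (not A and (not E iff not not (not C or not not B))).
  branch 1 (add not ((A and A) iff (not A iff A))):
    not ((A and A) iff (not A iff A)): β-rule — branch into (A and A), not (not A iff A)  //  not (A and A), (not A iff A).
      branch 1.1 (add (A and A), not (not A iff A)):
        (A and A): α-rule — add A, A.
        not (not A iff A): β-rule — branch into not A, not A  //  not not A, A.
          branch 1.1.1 (add not A, not A):
            × closes — contains both A and not A.
          branch 1.1.2 (add not not A, A):
            ○ open, literals {A=T}.
      branch 1.2 (add not (A and A), (not A iff A)):
        not (A and A): β-rule — branch into not A  //  not A.
          branch 1.2.1 (add not A):
            (not A iff A): β-rule — branch into not A, A  //  not not A, not A.
              branch 1.2.1.1 (add not A, A):
                × closes — contains both A and not A.
              branch 1.2.1.2 (add not not A, not A):
                × closes — contains both A and not A.
          branch 1.2.2 (add not A):
            (not A iff A): β-rule — branch into not A, A  //  not not A, not A.
              branch 1.2.2.1 (add not A, A):
                × closes — contains both A and not A.
              branch 1.2.2.2 (add not not A, not A):
                × closes — contains both A and not A.
  branch 2 (add (not A and (not E iff not not (not C or not not B)))):
    (not A and (not E iff not not (not C or not not B))): α-rule — add not A, (not E iff not not (not C or not not B)).
    (not E iff not not (not C or not not B)): β-rule — branch into not E, not not (not C or not not B)  //  not not E, not not not (not C or not not B).
      branch 2.1 (add not E, not not (not C or not not B)):
        not not (not C or not not B): drop double negation, giving (not C or not not B).
        (not C or not not B): β-rule — branch into not C  //  not not B.
          branch 2.1.1 (add not C):
            ○ open, literals {A=F, C=F, E=F}.
          branch 2.1.2 (add not not B):
            not not B: drop double negation, giving B.
            ○ open, literals {A=F, B=T, E=F}.
      branch 2.2 (add not not E, not not not (not C or not not B)):
        not not not (not C or not not B): drop double negation, giving not (not C or not not B).
        not (not C or not not B): α-rule — add not not C, not not not B.
        not not not B: drop double negation, giving not B.
        ○ open, literals {A=F, B=F, C=T, E=T}.
5 branches closed, 4 open.
Each open branch fixes some atoms; the unmentioned ones are free. Counting distinct full assignments: branch {A=T} (B, E, D, C) contributes 16 new; branch {A=F, C=F, E=F} (B, D) contributes 4 new; branch {A=F, B=T, E=F} (D, C) contributes 2 new; branch {A=F, B=F, C=T, E=T} (D) contributes 2 new. Total: 24.

24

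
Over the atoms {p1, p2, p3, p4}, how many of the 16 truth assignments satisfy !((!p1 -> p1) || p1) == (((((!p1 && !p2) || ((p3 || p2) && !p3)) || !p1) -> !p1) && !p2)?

8

Initial set: {(!((!p1 -> p1) || p1) == (((((!p1 && !p2) || ((p3 || p2) && !p3)) || !p1) -> !p1) && !p2))}.
(!((!p1 -> p1) || p1) == (((((!p1 && !p2) || ((p3 || p2) && !p3)) || !p1) -> !p1) && !p2)): β-rule — branch into !((!p1 -> p1) || p1), (((((!p1 && !p2) || ((p3 || p2) && !p3)) || !p1) -> !p1) && !p2)  //  !!((!p1 -> p1) || p1), !(((((!p1 && !p2) || ((p3 || p2) && !p3)) || !p1) -> !p1) && !p2).
  branch 1 (add !((!p1 -> p1) || p1), (((((!p1 && !p2) || ((p3 || p2) && !p3)) || !p1) -> !p1) && !p2)):
    !((!p1 -> p1) || p1): α-rule — add !(!p1 -> p1), !p1.
    (((((!p1 && !p2) || ((p3 || p2) && !p3)) || !p1) -> !p1) && !p2): α-rule — add ((((!p1 && !p2) || ((p3 || p2) && !p3)) || !p1) -> !p1), !p2.
    !(!p1 -> p1): α-rule — add !p1, !p1.
    ((((!p1 && !p2) || ((p3 || p2) && !p3)) || !p1) -> !p1): β-rule — branch into !(((!p1 && !p2) || ((p3 || p2) && !p3)) || !p1)  //  !p1.
      branch 1.1 (add !(((!p1 && !p2) || ((p3 || p2) && !p3)) || !p1)):
        !(((!p1 && !p2) || ((p3 || p2) && !p3)) || !p1): α-rule — add !((!p1 && !p2) || ((p3 || p2) && !p3)), !!p1.
        × closes — contains both p1 and !p1.
      branch 1.2 (add !p1):
        ○ open, literals {p1=F, p2=F}.
  branch 2 (add !!((!p1 -> p1) || p1), !(((((!p1 && !p2) || ((p3 || p2) && !p3)) || !p1) -> !p1) && !p2)):
    !!((!p1 -> p1) || p1): β-rule — branch into (!p1 -> p1)  //  p1.
      branch 2.1 (add (!p1 -> p1)):
        !(((((!p1 && !p2) || ((p3 || p2) && !p3)) || !p1) -> !p1) && !p2): β-rule — branch into !((((!p1 && !p2) || ((p3 || p2) && !p3)) || !p1) -> !p1)  //  !!p2.
          branch 2.1.1 (add !((((!p1 && !p2) || ((p3 || p2) && !p3)) || !p1) -> !p1)):
            !((((!p1 && !p2) || ((p3 || p2) && !p3)) || !p1) -> !p1): α-rule — add (((!p1 && !p2) || ((p3 || p2) && !p3)) || !p1), !!p1.
            (!p1 -> p1): β-rule — branch into !!p1  //  p1.
              branch 2.1.1.1 (add !!p1):
                (((!p1 && !p2) || ((p3 || p2) && !p3)) || !p1): β-rule — branch into ((!p1 && !p2) || ((p3 || p2) && !p3))  //  !p1.
                  branch 2.1.1.1.1 (add ((!p1 && !p2) || ((p3 || p2) && !p3))):
                    ((!p1 && !p2) || ((p3 || p2) && !p3)): β-rule — branch into (!p1 && !p2)  //  ((p3 || p2) && !p3).
                      branch 2.1.1.1.1.1 (add (!p1 && !p2)):
                        (!p1 && !p2): α-rule — add !p1, !p2.
                        × closes — contains both p1 and !p1.
                      branch 2.1.1.1.1.2 (add ((p3 || p2) && !p3)):
                        ((p3 || p2) && !p3): α-rule — add (p3 || p2), !p3.
                        (p3 || p2): β-rule — branch into p3  //  p2.
                          branch 2.1.1.1.1.2.1 (add p3):
                            × closes — contains both p3 and !p3.
                          branch 2.1.1.1.1.2.2 (add p2):
                            ○ open, literals {p1=T, p2=T, p3=F}.
                  branch 2.1.1.1.2 (add !p1):
                    × closes — contains both p1 and !p1.
              branch 2.1.1.2 (add p1):
                (((!p1 && !p2) || ((p3 || p2) && !p3)) || !p1): β-rule — branch into ((!p1 && !p2) || ((p3 || p2) && !p3))  //  !p1.
                  branch 2.1.1.2.1 (add ((!p1 && !p2) || ((p3 || p2) && !p3))):
                    ((!p1 && !p2) || ((p3 || p2) && !p3)): β-rule — branch into (!p1 && !p2)  //  ((p3 || p2) && !p3).
                      branch 2.1.1.2.1.1 (add (!p1 && !p2)):
                        (!p1 && !p2): α-rule — add !p1, !p2.
                        × closes — contains both p1 and !p1.
                      branch 2.1.1.2.1.2 (add ((p3 || p2) && !p3)):
                        ((p3 || p2) && !p3): α-rule — add (p3 || p2), !p3.
                        (p3 || p2): β-rule — branch into p3  //  p2.
                          branch 2.1.1.2.1.2.1 (add p3):
                            × closes — contains both p3 and !p3.
                          branch 2.1.1.2.1.2.2 (add p2):
                            ○ open, literals {p1=T, p2=T, p3=F}.
                  branch 2.1.1.2.2 (add !p1):
                    × closes — contains both p1 and !p1.
          branch 2.1.2 (add !!p2):
            (!p1 -> p1): β-rule — branch into !!p1  //  p1.
              branch 2.1.2.1 (add !!p1):
                ○ open, literals {p1=T, p2=T}.
              branch 2.1.2.2 (add p1):
                ○ open, literals {p1=T, p2=T}.
      branch 2.2 (add p1):
        !(((((!p1 && !p2) || ((p3 || p2) && !p3)) || !p1) -> !p1) && !p2): β-rule — branch into !((((!p1 && !p2) || ((p3 || p2) && !p3)) || !p1) -> !p1)  //  !!p2.
          branch 2.2.1 (add !((((!p1 && !p2) || ((p3 || p2) && !p3)) || !p1) -> !p1)):
            !((((!p1 && !p2) || ((p3 || p2) && !p3)) || !p1) -> !p1): α-rule — add (((!p1 && !p2) || ((p3 || p2) && !p3)) || !p1), !!p1.
            (((!p1 && !p2) || ((p3 || p2) && !p3)) || !p1): β-rule — branch into ((!p1 && !p2) || ((p3 || p2) && !p3))  //  !p1.
              branch 2.2.1.1 (add ((!p1 && !p2) || ((p3 || p2) && !p3))):
                ((!p1 && !p2) || ((p3 || p2) && !p3)): β-rule — branch into (!p1 && !p2)  //  ((p3 || p2) && !p3).
                  branch 2.2.1.1.1 (add (!p1 && !p2)):
                    (!p1 && !p2): α-rule — add !p1, !p2.
                    × closes — contains both p1 and !p1.
                  branch 2.2.1.1.2 (add ((p3 || p2) && !p3)):
                    ((p3 || p2) && !p3): α-rule — add (p3 || p2), !p3.
                    (p3 || p2): β-rule — branch into p3  //  p2.
                      branch 2.2.1.1.2.1 (add p3):
                        × closes — contains both p3 and !p3.
                      branch 2.2.1.1.2.2 (add p2):
                        ○ open, literals {p1=T, p2=T, p3=F}.
              branch 2.2.1.2 (add !p1):
                × closes — contains both p1 and !p1.
          branch 2.2.2 (add !!p2):
            ○ open, literals {p1=T, p2=T}.
10 branches closed, 7 open.
Each open branch fixes some atoms; the unmentioned ones are free. Counting distinct full assignments: branch {p1=F, p2=F} (p3, p4) contributes 4 new; branch {p1=T, p2=T, p3=F} (p4) contributes 2 new; branch {p1=T, p2=T, p3=F} (p4) contributes 0 new; branch {p1=T, p2=T} (p3, p4) contributes 2 new; branch {p1=T, p2=T} (p3, p4) contributes 0 new; branch {p1=T, p2=T, p3=F} (p4) contributes 0 new; branch {p1=T, p2=T} (p3, p4) contributes 0 new. Total: 8.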